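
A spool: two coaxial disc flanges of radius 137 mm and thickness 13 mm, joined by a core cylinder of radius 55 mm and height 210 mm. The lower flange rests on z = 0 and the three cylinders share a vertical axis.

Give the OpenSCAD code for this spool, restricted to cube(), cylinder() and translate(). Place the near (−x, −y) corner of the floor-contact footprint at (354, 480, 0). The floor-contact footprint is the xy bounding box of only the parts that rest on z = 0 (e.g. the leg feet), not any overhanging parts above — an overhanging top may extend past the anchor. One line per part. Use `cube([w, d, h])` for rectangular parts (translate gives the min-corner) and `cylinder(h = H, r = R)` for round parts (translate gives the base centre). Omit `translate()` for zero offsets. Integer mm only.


translate([491, 617, 0]) cylinder(h = 13, r = 137);
translate([491, 617, 13]) cylinder(h = 210, r = 55);
translate([491, 617, 223]) cylinder(h = 13, r = 137);


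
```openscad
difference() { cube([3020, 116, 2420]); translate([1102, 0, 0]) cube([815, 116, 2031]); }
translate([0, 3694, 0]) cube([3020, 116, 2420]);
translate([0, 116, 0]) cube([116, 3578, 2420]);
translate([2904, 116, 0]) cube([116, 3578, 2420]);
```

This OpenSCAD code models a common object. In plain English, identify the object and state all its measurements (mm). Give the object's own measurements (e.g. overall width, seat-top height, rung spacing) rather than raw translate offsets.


A single room: four walls, each 2420 mm tall and 116 mm thick, enclosing an outside footprint 3020×3810 mm (x × y), no floor or roof. The front and back walls (−y and +y sides) run the full x-width; the side walls fit between their inner faces. A door opening 815 mm wide and 2031 mm tall is cut through the front wall from the floor up, its −x edge 1102 mm from the wall's −x end.


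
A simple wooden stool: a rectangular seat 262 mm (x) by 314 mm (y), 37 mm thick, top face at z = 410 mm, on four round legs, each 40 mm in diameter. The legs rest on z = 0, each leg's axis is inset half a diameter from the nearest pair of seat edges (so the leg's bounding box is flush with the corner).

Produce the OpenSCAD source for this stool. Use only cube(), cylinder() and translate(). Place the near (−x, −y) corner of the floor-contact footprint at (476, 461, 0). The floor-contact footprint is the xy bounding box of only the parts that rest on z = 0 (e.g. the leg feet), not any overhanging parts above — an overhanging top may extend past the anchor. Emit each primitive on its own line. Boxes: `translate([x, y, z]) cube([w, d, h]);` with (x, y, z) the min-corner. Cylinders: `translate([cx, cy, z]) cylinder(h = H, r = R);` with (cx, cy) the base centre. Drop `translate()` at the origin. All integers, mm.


translate([476, 461, 373]) cube([262, 314, 37]);
translate([496, 481, 0]) cylinder(h = 373, r = 20);
translate([718, 481, 0]) cylinder(h = 373, r = 20);
translate([496, 755, 0]) cylinder(h = 373, r = 20);
translate([718, 755, 0]) cylinder(h = 373, r = 20);


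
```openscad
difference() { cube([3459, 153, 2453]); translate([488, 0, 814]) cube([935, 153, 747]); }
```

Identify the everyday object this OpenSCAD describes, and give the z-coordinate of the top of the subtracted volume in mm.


A wall with a window opening. The window head height is 1561 mm.

A wall with a rectangular opening subtracted — a window. Sill at z = 814, opening 747 mm tall, so the head is at 814 + 747 = 1561 mm.


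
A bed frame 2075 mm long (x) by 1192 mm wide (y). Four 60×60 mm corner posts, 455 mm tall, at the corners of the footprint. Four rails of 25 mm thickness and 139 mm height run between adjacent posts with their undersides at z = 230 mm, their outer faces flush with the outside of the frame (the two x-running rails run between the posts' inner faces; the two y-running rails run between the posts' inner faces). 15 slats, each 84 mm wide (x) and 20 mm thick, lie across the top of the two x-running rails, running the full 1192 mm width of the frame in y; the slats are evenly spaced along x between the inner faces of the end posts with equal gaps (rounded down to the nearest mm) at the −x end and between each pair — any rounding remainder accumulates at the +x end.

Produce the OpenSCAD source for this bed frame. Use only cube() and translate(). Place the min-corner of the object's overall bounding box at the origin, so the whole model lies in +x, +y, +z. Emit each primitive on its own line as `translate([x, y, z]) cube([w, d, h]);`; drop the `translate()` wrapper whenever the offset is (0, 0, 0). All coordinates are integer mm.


cube([60, 60, 455]);
translate([0, 1132, 0]) cube([60, 60, 455]);
translate([2015, 0, 0]) cube([60, 60, 455]);
translate([2015, 1132, 0]) cube([60, 60, 455]);
translate([60, 0, 230]) cube([1955, 25, 139]);
translate([60, 1167, 230]) cube([1955, 25, 139]);
translate([0, 60, 230]) cube([25, 1072, 139]);
translate([2050, 60, 230]) cube([25, 1072, 139]);
translate([103, 0, 369]) cube([84, 1192, 20]);
translate([230, 0, 369]) cube([84, 1192, 20]);
translate([357, 0, 369]) cube([84, 1192, 20]);
translate([484, 0, 369]) cube([84, 1192, 20]);
translate([611, 0, 369]) cube([84, 1192, 20]);
translate([738, 0, 369]) cube([84, 1192, 20]);
translate([865, 0, 369]) cube([84, 1192, 20]);
translate([992, 0, 369]) cube([84, 1192, 20]);
translate([1119, 0, 369]) cube([84, 1192, 20]);
translate([1246, 0, 369]) cube([84, 1192, 20]);
translate([1373, 0, 369]) cube([84, 1192, 20]);
translate([1500, 0, 369]) cube([84, 1192, 20]);
translate([1627, 0, 369]) cube([84, 1192, 20]);
translate([1754, 0, 369]) cube([84, 1192, 20]);
translate([1881, 0, 369]) cube([84, 1192, 20]);


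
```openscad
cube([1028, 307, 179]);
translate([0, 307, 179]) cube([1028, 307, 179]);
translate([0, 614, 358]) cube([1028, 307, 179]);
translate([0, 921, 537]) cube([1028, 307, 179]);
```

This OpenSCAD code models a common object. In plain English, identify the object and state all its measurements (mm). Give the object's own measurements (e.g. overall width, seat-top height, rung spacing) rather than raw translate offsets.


A straight staircase of 4 solid steps. Each step is 1028 mm wide (x), 307 mm deep (y, the going) and 179 mm tall (the rise). The first step rests on the floor; each subsequent step sits one going further in +y and one rise higher in +z, directly behind and above the previous step with no overlap.


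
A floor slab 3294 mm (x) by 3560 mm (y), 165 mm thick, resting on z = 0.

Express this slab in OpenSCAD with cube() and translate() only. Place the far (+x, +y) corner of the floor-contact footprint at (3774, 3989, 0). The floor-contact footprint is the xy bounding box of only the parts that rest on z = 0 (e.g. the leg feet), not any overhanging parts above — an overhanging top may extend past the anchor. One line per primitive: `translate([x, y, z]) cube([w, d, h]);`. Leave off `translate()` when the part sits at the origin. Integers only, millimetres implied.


translate([480, 429, 0]) cube([3294, 3560, 165]);


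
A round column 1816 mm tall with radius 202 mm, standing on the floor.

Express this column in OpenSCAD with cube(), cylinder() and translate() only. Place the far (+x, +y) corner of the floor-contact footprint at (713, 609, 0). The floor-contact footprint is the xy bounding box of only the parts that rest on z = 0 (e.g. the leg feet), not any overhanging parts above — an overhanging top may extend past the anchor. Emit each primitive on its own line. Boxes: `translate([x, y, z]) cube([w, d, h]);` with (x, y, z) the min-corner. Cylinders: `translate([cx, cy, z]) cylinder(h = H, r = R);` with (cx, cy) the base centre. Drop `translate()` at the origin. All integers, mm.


translate([511, 407, 0]) cylinder(h = 1816, r = 202);


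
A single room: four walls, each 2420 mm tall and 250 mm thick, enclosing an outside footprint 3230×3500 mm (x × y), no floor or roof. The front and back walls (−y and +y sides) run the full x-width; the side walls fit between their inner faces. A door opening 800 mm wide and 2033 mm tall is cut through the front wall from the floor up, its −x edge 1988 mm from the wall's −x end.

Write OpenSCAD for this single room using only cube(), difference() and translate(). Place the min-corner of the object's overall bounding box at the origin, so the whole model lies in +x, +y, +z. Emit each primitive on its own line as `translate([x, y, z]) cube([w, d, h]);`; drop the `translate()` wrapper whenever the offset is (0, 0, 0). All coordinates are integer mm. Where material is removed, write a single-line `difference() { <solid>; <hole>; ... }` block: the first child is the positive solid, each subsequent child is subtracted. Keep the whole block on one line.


difference() { cube([3230, 250, 2420]); translate([1988, 0, 0]) cube([800, 250, 2033]); }
translate([0, 3250, 0]) cube([3230, 250, 2420]);
translate([0, 250, 0]) cube([250, 3000, 2420]);
translate([2980, 250, 0]) cube([250, 3000, 2420]);


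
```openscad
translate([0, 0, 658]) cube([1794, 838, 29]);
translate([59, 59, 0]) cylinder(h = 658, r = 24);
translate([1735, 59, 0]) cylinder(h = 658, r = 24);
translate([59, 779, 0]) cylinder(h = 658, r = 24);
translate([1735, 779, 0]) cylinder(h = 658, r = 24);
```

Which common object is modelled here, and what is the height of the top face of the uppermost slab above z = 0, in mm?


A table. The table height is 687 mm.

A 1794×838×29 slab sits at z = 658 on four Ø48 mm round legs — a table. The top surface is at 658 + 29 = 687 mm.


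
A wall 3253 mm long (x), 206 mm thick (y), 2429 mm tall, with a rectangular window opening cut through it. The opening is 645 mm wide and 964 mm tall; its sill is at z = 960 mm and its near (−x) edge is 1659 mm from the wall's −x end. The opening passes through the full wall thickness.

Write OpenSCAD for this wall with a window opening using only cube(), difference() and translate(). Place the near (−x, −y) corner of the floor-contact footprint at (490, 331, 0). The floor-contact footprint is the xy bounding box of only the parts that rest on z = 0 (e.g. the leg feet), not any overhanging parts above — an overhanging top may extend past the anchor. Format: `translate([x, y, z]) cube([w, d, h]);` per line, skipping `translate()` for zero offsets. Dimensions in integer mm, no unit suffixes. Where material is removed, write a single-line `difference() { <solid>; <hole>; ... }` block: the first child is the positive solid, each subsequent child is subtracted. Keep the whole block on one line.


difference() { translate([490, 331, 0]) cube([3253, 206, 2429]); translate([2149, 331, 960]) cube([645, 206, 964]); }


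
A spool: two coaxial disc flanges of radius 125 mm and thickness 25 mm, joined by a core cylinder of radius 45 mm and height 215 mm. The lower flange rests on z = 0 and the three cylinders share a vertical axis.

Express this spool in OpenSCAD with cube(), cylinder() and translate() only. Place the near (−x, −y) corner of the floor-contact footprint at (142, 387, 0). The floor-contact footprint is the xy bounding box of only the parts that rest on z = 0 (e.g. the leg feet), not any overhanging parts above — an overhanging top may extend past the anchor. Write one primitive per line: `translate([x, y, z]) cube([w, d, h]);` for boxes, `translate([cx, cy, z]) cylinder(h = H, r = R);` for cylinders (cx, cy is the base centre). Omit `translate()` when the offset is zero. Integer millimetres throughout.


translate([267, 512, 0]) cylinder(h = 25, r = 125);
translate([267, 512, 25]) cylinder(h = 215, r = 45);
translate([267, 512, 240]) cylinder(h = 25, r = 125);


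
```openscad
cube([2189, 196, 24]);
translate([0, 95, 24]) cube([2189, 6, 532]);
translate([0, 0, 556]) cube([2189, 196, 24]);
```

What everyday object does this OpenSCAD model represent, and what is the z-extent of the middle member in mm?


An I-beam. The web height is 532 mm.

Two wide flanges with a thin centred web — an I-beam. Overall 580 mm minus two 24 mm flanges gives a web of 580 − 2·24 = 532 mm.


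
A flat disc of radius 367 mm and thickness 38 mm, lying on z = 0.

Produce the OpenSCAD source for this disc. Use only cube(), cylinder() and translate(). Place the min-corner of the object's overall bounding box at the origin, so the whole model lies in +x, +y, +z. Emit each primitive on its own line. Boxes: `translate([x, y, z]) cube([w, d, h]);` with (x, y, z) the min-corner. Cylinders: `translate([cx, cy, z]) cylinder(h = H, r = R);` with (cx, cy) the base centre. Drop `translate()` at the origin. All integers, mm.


translate([367, 367, 0]) cylinder(h = 38, r = 367);


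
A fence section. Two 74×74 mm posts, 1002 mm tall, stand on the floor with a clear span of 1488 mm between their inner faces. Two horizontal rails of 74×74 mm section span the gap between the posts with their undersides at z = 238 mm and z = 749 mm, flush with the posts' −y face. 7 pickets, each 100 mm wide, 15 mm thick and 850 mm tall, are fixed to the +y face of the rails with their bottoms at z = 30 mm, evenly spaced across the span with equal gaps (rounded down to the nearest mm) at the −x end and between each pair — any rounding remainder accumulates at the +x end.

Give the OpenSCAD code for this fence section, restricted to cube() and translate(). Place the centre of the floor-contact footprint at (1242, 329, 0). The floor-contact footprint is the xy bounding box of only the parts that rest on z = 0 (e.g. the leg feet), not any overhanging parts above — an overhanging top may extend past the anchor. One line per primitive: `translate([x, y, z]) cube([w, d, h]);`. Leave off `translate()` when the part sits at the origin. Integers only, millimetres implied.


translate([424, 292, 0]) cube([74, 74, 1002]);
translate([1986, 292, 0]) cube([74, 74, 1002]);
translate([498, 292, 238]) cube([1488, 74, 74]);
translate([498, 292, 749]) cube([1488, 74, 74]);
translate([596, 366, 30]) cube([100, 15, 850]);
translate([794, 366, 30]) cube([100, 15, 850]);
translate([992, 366, 30]) cube([100, 15, 850]);
translate([1190, 366, 30]) cube([100, 15, 850]);
translate([1388, 366, 30]) cube([100, 15, 850]);
translate([1586, 366, 30]) cube([100, 15, 850]);
translate([1784, 366, 30]) cube([100, 15, 850]);


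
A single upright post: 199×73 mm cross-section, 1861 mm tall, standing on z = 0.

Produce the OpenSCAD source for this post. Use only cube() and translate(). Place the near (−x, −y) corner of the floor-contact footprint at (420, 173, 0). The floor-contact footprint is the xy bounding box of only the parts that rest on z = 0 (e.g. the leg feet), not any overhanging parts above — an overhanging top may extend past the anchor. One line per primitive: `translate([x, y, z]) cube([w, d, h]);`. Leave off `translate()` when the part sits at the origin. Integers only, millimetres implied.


translate([420, 173, 0]) cube([199, 73, 1861]);


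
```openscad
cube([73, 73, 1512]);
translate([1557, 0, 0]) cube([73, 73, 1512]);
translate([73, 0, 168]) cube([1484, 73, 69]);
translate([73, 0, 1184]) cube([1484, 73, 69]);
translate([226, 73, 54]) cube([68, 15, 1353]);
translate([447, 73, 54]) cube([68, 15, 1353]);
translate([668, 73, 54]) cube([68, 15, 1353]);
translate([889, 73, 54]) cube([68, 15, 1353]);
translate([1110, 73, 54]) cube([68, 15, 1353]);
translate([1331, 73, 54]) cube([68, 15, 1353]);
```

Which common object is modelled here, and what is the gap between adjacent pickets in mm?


A fence section. The picket gap is 153 mm.

Two posts, two rails, 6 pickets — a fence section. Span 1484 mm holds 6 pickets of 68 mm with 7 equal gaps: ⌊(1484 − 6·68) / 7⌋ = 153 mm.


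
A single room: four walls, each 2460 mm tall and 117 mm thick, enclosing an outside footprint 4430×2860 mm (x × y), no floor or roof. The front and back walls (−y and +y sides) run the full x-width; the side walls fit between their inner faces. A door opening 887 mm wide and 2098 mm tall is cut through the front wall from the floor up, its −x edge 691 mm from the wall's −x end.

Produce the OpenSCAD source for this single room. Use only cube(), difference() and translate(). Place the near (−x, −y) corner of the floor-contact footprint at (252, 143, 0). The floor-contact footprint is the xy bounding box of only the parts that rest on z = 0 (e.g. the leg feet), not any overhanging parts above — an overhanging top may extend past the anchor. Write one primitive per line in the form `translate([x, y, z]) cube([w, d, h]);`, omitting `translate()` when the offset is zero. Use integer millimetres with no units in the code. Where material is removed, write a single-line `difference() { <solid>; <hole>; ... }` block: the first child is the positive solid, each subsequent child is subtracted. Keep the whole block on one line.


difference() { translate([252, 143, 0]) cube([4430, 117, 2460]); translate([943, 143, 0]) cube([887, 117, 2098]); }
translate([252, 2886, 0]) cube([4430, 117, 2460]);
translate([252, 260, 0]) cube([117, 2626, 2460]);
translate([4565, 260, 0]) cube([117, 2626, 2460]);


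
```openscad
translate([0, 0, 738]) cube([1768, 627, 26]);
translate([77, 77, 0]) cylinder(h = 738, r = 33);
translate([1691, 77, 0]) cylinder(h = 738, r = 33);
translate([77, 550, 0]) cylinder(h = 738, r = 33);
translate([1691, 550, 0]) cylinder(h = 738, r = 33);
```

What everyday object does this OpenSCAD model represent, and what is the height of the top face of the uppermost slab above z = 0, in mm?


A table. The table height is 764 mm.

A 1768×627×26 slab sits at z = 738 on four Ø66 mm round legs — a table. The top surface is at 738 + 26 = 764 mm.


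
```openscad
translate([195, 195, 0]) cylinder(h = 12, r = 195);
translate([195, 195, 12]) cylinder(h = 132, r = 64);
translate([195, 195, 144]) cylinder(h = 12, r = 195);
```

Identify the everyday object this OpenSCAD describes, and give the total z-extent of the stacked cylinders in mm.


A spool. The overall height is 156 mm.

Three coaxial cylinders, large–small–large — a spool. Two 12 mm flanges and a 132 mm core give 12 + 132 + 12 = 156 mm.


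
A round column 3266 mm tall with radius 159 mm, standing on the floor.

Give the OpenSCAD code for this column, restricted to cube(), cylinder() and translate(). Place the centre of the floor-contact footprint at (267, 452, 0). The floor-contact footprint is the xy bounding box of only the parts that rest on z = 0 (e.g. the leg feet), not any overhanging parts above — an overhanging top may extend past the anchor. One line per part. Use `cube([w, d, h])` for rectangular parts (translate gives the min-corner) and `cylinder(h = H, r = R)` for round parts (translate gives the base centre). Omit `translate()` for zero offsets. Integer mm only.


translate([267, 452, 0]) cylinder(h = 3266, r = 159);


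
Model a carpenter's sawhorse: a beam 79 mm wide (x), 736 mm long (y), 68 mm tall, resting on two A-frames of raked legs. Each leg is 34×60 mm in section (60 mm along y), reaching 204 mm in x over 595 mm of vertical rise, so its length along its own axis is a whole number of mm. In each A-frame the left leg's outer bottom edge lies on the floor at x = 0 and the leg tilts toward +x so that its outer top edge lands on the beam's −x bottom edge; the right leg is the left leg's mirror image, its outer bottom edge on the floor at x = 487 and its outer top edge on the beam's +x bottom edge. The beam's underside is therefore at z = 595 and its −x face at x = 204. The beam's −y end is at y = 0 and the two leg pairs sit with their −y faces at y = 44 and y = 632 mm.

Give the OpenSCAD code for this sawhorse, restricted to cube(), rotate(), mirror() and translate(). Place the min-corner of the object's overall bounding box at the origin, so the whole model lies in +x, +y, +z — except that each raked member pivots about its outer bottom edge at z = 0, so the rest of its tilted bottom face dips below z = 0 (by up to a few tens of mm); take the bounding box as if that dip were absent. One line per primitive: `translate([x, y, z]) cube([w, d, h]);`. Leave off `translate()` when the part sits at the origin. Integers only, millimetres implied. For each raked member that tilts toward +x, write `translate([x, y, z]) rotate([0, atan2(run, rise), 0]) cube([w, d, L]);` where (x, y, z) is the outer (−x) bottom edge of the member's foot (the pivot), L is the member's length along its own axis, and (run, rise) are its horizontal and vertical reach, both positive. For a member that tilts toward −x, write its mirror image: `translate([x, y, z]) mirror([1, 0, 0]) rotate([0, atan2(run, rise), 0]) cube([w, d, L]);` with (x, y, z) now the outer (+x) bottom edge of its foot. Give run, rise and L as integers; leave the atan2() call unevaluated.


translate([204, 0, 595]) cube([79, 736, 68]);
translate([0, 44, 0]) rotate([0, atan2(204, 595), 0]) cube([34, 60, 629]);
translate([487, 44, 0]) mirror([1, 0, 0]) rotate([0, atan2(204, 595), 0]) cube([34, 60, 629]);
translate([0, 632, 0]) rotate([0, atan2(204, 595), 0]) cube([34, 60, 629]);
translate([487, 632, 0]) mirror([1, 0, 0]) rotate([0, atan2(204, 595), 0]) cube([34, 60, 629]);


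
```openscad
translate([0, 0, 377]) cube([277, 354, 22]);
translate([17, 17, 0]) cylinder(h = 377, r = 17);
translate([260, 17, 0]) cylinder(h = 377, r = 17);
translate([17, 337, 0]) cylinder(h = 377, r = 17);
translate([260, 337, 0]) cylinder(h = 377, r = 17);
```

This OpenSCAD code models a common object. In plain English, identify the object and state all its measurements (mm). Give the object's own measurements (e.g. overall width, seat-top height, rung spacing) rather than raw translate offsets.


A simple wooden stool: a rectangular seat 277 mm (x) by 354 mm (y), 22 mm thick, top face at z = 399 mm, on four round legs, each 34 mm in diameter. The legs rest on z = 0, each leg's axis is inset half a diameter from the nearest pair of seat edges (so the leg's bounding box is flush with the corner).


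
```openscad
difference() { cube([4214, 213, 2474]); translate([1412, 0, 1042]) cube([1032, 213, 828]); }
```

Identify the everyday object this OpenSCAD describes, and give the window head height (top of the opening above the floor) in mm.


A wall with a window opening. The window head height is 1870 mm.

A wall with a rectangular opening subtracted — a window. Sill at z = 1042, opening 828 mm tall, so the head is at 1042 + 828 = 1870 mm.


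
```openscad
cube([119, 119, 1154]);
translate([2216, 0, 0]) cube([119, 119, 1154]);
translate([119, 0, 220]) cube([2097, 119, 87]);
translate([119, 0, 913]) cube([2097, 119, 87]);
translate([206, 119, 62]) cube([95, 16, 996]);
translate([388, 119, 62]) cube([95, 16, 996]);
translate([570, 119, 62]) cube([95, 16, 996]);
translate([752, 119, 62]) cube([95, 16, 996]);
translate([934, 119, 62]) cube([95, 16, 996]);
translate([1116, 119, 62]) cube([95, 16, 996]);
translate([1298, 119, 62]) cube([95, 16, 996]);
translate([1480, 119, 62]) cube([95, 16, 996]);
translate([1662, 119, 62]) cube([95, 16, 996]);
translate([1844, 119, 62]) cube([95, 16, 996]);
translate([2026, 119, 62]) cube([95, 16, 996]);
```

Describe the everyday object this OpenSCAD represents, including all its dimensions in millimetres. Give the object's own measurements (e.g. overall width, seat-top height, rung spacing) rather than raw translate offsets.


A fence section. Two 119×119 mm posts, 1154 mm tall, stand on the floor with a clear span of 2097 mm between their inner faces. Two horizontal rails of 119×87 mm section span the gap between the posts with their undersides at z = 220 mm and z = 913 mm, flush with the posts' −y face. 11 pickets, each 95 mm wide, 16 mm thick and 996 mm tall, are fixed to the +y face of the rails with their bottoms at z = 62 mm, spaced across the span with a 87 mm gap after the −x post and between neighbouring pickets, with 95 mm left before the +x post.


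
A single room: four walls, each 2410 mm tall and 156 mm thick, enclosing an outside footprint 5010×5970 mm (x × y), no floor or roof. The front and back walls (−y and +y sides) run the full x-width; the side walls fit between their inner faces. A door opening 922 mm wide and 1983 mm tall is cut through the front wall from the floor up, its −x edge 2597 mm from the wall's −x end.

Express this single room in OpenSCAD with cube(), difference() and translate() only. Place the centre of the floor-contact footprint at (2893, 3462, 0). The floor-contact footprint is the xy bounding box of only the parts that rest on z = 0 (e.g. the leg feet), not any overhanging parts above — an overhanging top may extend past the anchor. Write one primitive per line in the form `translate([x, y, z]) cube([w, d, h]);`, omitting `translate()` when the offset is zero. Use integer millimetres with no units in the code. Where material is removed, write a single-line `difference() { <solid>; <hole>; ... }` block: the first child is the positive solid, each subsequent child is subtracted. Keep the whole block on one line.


difference() { translate([388, 477, 0]) cube([5010, 156, 2410]); translate([2985, 477, 0]) cube([922, 156, 1983]); }
translate([388, 6291, 0]) cube([5010, 156, 2410]);
translate([388, 633, 0]) cube([156, 5658, 2410]);
translate([5242, 633, 0]) cube([156, 5658, 2410]);


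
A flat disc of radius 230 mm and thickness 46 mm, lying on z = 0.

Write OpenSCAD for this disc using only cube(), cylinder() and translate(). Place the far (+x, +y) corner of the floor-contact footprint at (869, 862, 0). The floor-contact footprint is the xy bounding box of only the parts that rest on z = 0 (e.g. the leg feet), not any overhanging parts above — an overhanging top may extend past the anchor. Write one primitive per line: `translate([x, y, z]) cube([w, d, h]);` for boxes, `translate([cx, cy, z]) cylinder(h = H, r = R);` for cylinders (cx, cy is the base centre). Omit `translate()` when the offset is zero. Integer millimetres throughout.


translate([639, 632, 0]) cylinder(h = 46, r = 230);


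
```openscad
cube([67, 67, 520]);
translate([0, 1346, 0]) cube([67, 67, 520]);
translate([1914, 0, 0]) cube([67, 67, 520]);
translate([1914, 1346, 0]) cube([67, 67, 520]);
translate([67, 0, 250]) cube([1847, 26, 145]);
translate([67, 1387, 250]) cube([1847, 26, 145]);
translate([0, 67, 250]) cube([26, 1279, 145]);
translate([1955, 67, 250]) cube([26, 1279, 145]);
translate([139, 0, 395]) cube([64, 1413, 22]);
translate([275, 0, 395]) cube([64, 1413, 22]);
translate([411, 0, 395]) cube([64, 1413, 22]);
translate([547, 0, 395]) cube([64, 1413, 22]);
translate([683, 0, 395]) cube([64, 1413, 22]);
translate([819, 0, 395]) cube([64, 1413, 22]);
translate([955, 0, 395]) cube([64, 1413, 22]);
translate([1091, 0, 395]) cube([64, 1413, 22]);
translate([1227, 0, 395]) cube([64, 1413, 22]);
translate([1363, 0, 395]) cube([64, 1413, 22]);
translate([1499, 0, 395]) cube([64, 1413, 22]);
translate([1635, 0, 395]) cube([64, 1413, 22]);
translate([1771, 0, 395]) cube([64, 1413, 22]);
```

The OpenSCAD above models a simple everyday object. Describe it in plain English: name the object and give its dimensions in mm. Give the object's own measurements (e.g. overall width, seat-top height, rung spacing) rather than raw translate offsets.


A bed frame 1981 mm long (x) by 1413 mm wide (y). Four 67×67 mm corner posts, 520 mm tall, at the corners of the footprint. Four rails of 26 mm thickness and 145 mm height run between adjacent posts with their undersides at z = 250 mm, their outer faces flush with the outside of the frame (the two x-running rails run between the posts' inner faces; the two y-running rails run between the posts' inner faces). 13 slats, each 64 mm wide (x) and 22 mm thick, lie across the top of the two x-running rails, running the full 1413 mm width of the frame in y; along x they sit between the end posts with a 72 mm gap after the −x posts and between neighbouring slats, leaving 79 mm before the +x posts.


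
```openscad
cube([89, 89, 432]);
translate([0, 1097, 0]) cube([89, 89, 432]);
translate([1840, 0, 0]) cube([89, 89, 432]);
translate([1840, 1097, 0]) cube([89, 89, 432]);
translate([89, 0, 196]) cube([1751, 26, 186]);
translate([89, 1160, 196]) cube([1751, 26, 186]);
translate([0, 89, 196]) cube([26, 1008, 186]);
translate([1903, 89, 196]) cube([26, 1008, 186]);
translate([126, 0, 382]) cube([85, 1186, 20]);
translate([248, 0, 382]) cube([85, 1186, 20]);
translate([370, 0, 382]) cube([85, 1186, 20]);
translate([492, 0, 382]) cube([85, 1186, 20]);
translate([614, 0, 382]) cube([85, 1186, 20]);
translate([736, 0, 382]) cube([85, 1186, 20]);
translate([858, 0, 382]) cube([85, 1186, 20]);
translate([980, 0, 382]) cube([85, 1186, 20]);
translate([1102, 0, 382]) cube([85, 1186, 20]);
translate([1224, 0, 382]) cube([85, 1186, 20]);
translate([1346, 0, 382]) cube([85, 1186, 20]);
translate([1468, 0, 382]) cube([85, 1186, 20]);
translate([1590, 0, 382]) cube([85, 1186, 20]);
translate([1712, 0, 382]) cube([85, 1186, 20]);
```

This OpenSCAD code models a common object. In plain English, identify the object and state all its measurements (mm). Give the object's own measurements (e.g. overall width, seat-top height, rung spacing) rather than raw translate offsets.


A bed frame 1929 mm long (x) by 1186 mm wide (y). Four 89×89 mm corner posts, 432 mm tall, at the corners of the footprint. Four rails of 26 mm thickness and 186 mm height run between adjacent posts with their undersides at z = 196 mm, their outer faces flush with the outside of the frame (the two x-running rails run between the posts' inner faces; the two y-running rails run between the posts' inner faces). 14 slats, each 85 mm wide (x) and 20 mm thick, lie across the top of the two x-running rails, running the full 1186 mm width of the frame in y; along x they sit between the end posts with a 37 mm gap after the −x posts and between neighbouring slats, leaving 43 mm before the +x posts.


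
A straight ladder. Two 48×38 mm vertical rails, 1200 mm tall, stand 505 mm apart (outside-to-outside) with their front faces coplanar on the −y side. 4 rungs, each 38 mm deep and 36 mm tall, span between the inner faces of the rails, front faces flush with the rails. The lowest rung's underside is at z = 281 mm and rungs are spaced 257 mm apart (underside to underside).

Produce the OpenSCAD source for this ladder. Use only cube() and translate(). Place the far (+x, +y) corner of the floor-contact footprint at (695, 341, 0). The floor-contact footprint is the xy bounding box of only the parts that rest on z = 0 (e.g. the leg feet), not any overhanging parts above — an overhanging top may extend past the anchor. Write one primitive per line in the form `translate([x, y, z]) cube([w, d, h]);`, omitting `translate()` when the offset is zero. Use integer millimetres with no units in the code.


translate([190, 303, 0]) cube([48, 38, 1200]);
translate([647, 303, 0]) cube([48, 38, 1200]);
translate([238, 303, 281]) cube([409, 38, 36]);
translate([238, 303, 538]) cube([409, 38, 36]);
translate([238, 303, 795]) cube([409, 38, 36]);
translate([238, 303, 1052]) cube([409, 38, 36]);


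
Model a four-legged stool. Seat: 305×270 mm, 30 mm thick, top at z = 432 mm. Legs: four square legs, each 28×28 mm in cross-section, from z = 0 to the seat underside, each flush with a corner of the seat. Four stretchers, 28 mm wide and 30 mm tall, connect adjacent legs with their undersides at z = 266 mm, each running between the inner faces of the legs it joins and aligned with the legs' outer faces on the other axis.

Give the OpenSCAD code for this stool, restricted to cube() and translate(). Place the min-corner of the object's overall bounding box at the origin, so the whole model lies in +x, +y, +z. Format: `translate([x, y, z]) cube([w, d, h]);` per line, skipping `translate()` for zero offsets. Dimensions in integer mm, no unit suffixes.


// leg_h = 432 - 30 = 402
// stretcher span = 305 - 2*28 = 249
translate([0, 0, 402]) cube([305, 270, 30]);
cube([28, 28, 402]);
translate([277, 0, 0]) cube([28, 28, 402]);
translate([0, 242, 0]) cube([28, 28, 402]);
translate([277, 242, 0]) cube([28, 28, 402]);
translate([28, 0, 266]) cube([249, 28, 30]);
translate([28, 242, 266]) cube([249, 28, 30]);
translate([0, 28, 266]) cube([28, 214, 30]);
translate([277, 28, 266]) cube([28, 214, 30]);


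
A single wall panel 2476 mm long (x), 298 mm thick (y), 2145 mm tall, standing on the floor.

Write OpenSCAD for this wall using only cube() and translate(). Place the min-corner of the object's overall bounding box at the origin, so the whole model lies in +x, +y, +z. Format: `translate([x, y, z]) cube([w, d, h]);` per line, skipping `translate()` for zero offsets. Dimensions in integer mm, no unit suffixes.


cube([2476, 298, 2145]);


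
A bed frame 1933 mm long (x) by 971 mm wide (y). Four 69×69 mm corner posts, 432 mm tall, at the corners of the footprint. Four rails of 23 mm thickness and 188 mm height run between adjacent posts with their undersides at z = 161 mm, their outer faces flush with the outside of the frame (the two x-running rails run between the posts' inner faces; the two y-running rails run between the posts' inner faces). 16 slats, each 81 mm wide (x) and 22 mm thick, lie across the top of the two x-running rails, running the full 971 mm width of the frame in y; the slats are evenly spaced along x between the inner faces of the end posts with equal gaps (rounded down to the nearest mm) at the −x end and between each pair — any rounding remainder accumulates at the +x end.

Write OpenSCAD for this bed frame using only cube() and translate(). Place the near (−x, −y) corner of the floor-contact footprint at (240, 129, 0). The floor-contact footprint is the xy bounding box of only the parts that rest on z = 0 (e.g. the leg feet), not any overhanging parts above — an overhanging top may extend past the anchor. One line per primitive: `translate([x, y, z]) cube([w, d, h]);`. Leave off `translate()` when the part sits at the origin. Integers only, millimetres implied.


// slat z = rail_z + rail_h = 161 + 188 = 349
// slat gap = ⌊(1795 − 16·81) / 17⌋ = 29
translate([240, 129, 0]) cube([69, 69, 432]);
translate([240, 1031, 0]) cube([69, 69, 432]);
translate([2104, 129, 0]) cube([69, 69, 432]);
translate([2104, 1031, 0]) cube([69, 69, 432]);
translate([309, 129, 161]) cube([1795, 23, 188]);
translate([309, 1077, 161]) cube([1795, 23, 188]);
translate([240, 198, 161]) cube([23, 833, 188]);
translate([2150, 198, 161]) cube([23, 833, 188]);
translate([338, 129, 349]) cube([81, 971, 22]);
translate([448, 129, 349]) cube([81, 971, 22]);
translate([558, 129, 349]) cube([81, 971, 22]);
translate([668, 129, 349]) cube([81, 971, 22]);
translate([778, 129, 349]) cube([81, 971, 22]);
translate([888, 129, 349]) cube([81, 971, 22]);
translate([998, 129, 349]) cube([81, 971, 22]);
translate([1108, 129, 349]) cube([81, 971, 22]);
translate([1218, 129, 349]) cube([81, 971, 22]);
translate([1328, 129, 349]) cube([81, 971, 22]);
translate([1438, 129, 349]) cube([81, 971, 22]);
translate([1548, 129, 349]) cube([81, 971, 22]);
translate([1658, 129, 349]) cube([81, 971, 22]);
translate([1768, 129, 349]) cube([81, 971, 22]);
translate([1878, 129, 349]) cube([81, 971, 22]);
translate([1988, 129, 349]) cube([81, 971, 22]);


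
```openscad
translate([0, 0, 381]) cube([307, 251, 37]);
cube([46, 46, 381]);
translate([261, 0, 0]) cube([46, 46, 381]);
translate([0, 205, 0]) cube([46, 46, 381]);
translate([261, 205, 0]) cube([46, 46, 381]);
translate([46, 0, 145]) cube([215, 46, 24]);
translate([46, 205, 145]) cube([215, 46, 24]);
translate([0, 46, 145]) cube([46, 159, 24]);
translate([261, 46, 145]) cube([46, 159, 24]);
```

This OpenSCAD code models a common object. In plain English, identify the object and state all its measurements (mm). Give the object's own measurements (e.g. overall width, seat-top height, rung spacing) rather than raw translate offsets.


A simple wooden stool: a rectangular seat 307 mm (x) by 251 mm (y), 37 mm thick, top face at z = 418 mm, on four square legs, each 46×46 mm in cross-section. The legs rest on z = 0, each flush with a corner of the seat. Four stretchers, 46 mm wide and 24 mm tall, connect adjacent legs with their undersides at z = 145 mm, each running between the inner faces of the legs it joins and aligned with the legs' outer faces on the other axis.


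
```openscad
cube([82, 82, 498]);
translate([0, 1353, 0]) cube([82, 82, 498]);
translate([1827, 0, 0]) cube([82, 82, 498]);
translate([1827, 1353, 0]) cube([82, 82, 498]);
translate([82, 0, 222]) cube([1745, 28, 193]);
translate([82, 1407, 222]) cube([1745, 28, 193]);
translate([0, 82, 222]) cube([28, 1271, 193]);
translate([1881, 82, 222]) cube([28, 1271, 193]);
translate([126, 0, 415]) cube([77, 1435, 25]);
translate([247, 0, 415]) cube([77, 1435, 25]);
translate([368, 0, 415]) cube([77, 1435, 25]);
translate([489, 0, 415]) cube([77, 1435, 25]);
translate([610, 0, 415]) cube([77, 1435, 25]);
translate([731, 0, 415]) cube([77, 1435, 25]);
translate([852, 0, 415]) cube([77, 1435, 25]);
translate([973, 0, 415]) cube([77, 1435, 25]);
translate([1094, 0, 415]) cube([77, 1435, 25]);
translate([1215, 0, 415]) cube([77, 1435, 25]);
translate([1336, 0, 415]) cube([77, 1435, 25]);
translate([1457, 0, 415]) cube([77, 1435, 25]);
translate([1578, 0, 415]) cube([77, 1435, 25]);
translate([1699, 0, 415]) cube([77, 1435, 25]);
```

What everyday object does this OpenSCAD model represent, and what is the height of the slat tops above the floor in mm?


A bed frame. The slat-top height is 440 mm.

Four posts, four rails, and a row of slats — a bed frame. Slats sit on the rails at z = 222 + 193 = 415; with slat thickness 25, the top is 440 mm.


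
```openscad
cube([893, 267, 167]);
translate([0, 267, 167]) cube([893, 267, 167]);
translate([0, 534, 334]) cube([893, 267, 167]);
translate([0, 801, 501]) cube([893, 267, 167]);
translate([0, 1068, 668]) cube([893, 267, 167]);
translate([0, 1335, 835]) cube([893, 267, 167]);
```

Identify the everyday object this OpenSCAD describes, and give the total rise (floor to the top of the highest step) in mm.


A staircase. The total rise is 1002 mm.

6 identical blocks, each offset up and back from the previous — a staircase. Each step is 167 mm tall and there are 6 of them, so the total rise is 6 × 167 = 1002 mm.


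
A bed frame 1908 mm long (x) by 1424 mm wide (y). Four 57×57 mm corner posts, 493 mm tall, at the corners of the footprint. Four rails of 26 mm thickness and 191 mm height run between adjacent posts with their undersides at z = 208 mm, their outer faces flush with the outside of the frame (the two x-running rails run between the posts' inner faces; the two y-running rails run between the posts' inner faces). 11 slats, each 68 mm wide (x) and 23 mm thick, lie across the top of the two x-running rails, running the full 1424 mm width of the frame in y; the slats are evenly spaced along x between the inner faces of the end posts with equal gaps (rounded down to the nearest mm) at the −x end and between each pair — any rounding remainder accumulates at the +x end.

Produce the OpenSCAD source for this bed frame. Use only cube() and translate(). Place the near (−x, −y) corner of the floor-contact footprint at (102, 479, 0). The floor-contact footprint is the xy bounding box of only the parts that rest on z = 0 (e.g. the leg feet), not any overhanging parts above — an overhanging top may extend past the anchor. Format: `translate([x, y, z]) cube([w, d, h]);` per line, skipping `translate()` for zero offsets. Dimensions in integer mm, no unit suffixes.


translate([102, 479, 0]) cube([57, 57, 493]);
translate([102, 1846, 0]) cube([57, 57, 493]);
translate([1953, 479, 0]) cube([57, 57, 493]);
translate([1953, 1846, 0]) cube([57, 57, 493]);
translate([159, 479, 208]) cube([1794, 26, 191]);
translate([159, 1877, 208]) cube([1794, 26, 191]);
translate([102, 536, 208]) cube([26, 1310, 191]);
translate([1984, 536, 208]) cube([26, 1310, 191]);
translate([246, 479, 399]) cube([68, 1424, 23]);
translate([401, 479, 399]) cube([68, 1424, 23]);
translate([556, 479, 399]) cube([68, 1424, 23]);
translate([711, 479, 399]) cube([68, 1424, 23]);
translate([866, 479, 399]) cube([68, 1424, 23]);
translate([1021, 479, 399]) cube([68, 1424, 23]);
translate([1176, 479, 399]) cube([68, 1424, 23]);
translate([1331, 479, 399]) cube([68, 1424, 23]);
translate([1486, 479, 399]) cube([68, 1424, 23]);
translate([1641, 479, 399]) cube([68, 1424, 23]);
translate([1796, 479, 399]) cube([68, 1424, 23]);
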